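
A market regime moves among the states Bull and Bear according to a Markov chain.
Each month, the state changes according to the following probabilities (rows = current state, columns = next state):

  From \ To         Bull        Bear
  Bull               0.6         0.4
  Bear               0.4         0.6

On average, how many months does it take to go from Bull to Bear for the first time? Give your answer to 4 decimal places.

Let t(s) be the expected number of months to first reach Bear from state s, with t(Bear) = 0. Conditioning on the first month:
t(Bull) = 1 + 0.6·t(Bull)
Solving: t(Bull) = 2.5000.
Expected months from Bull to Bear: 2.5000.

2.5000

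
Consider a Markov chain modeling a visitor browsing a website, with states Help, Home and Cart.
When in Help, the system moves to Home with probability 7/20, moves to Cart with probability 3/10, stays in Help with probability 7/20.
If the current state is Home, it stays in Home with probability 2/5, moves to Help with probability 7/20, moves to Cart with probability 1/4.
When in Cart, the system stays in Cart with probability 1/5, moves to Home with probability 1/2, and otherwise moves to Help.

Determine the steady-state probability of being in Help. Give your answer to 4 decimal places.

0.3373

Let the stationary distribution be π with π = πP and π_1 + π_2 + π_3 = 1.
π_1 = 0.35·π_1 + 0.35·π_2 + 0.3·π_3
π_2 = 0.35·π_1 + 0.4·π_2 + 0.5·π_3
Solving with the normalization constraint gives π = (0.3373, 0.4086, 0.2542).
So the stationary probability of Help is 0.3373.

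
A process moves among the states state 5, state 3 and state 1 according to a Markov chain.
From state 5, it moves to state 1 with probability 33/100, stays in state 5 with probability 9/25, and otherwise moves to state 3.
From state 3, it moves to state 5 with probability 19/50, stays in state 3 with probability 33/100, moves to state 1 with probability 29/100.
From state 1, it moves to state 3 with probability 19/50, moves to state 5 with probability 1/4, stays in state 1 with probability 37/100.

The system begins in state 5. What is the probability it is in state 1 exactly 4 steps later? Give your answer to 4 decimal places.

Propagate the distribution vector 4 steps from state 5.
After 0 steps: (1.0000, 0.0000, 0.0000)
After 1 step: (0.3600, 0.3100, 0.3300)
After 2 steps: (0.3299, 0.3393, 0.3308)
After 3 steps: (0.3304, 0.3399, 0.3297)
After 4 steps: (0.3305, 0.3399, 0.3296)
P(in state 1 after 4 steps) = 0.3296

0.3296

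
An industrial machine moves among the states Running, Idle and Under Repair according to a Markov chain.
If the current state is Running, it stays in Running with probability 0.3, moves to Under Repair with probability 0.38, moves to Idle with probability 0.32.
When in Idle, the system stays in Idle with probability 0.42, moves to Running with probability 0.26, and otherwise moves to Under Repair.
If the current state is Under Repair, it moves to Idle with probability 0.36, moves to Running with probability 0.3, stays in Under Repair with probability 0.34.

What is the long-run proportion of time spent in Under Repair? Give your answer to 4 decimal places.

0.3440

Let the stationary distribution be π with π = πP and π_1 + π_2 + π_3 = 1.
π_1 = 0.3·π_1 + 0.26·π_2 + 0.3·π_3
π_2 = 0.32·π_1 + 0.42·π_2 + 0.36·π_3
Solving with the normalization constraint gives π = (0.2852, 0.3708, 0.3440).
So the stationary probability of Under Repair is 0.3440.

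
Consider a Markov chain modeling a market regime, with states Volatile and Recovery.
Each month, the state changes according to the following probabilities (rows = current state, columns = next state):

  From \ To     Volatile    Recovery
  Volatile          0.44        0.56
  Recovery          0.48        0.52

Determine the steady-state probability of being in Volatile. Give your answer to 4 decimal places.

Let the stationary distribution be π with π = πP and π_1 + π_2 = 1.
π_1 = 0.44·π_1 + 0.48·π_2
Solving with the normalization constraint gives π = (0.4615, 0.5385).
So the stationary probability of Volatile is 0.4615.

0.4615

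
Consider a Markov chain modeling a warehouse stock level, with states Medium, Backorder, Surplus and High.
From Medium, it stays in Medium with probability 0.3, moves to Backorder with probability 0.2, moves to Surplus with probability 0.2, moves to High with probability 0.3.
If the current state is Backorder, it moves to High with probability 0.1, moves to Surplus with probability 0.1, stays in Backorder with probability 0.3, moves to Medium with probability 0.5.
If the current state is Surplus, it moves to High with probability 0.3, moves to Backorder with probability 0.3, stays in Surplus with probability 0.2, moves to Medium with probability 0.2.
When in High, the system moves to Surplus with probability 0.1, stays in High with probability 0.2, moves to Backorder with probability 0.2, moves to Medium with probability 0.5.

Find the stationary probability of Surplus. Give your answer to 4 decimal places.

0.1532

Let the stationary distribution be π with π = πP and π_1 + π_2 + π_3 + π_4 = 1.
π_1 = 0.3·π_1 + 0.5·π_2 + 0.2·π_3 + 0.5·π_4
π_2 = 0.2·π_1 + 0.3·π_2 + 0.3·π_3 + 0.2·π_4
π_3 = 0.2·π_1 + 0.1·π_2 + 0.2·π_3 + 0.1·π_4
Solving with the normalization constraint gives π = (0.3784, 0.2392, 0.1532, 0.2292).
So the stationary probability of Surplus is 0.1532.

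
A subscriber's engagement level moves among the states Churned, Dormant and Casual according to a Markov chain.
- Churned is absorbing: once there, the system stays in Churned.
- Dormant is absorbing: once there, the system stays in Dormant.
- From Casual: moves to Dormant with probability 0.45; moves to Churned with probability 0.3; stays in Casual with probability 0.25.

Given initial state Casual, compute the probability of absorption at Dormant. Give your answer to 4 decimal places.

0.6000

Let h(s) be the probability of absorption at Dormant starting from transient state s. Then h(Dormant) = 1 and h(Churned) = 0. By first-step analysis:
h(Casual) = 0.3·0 + 0.45·1 + 0.25·h(Casual)
Solving: h(Casual) = 0.6000.
Starting from Casual, the probability is 0.6000.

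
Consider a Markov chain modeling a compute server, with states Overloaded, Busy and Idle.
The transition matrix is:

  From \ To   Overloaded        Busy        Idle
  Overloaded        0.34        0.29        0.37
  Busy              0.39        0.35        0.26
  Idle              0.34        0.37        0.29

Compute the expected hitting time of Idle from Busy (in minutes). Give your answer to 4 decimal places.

3.3238

Let t(s) be the expected number of minutes to first reach Idle from state s, with t(Idle) = 0. Conditioning on the first minute:
t(Overloaded) = 1 + 0.34·t(Overloaded) + 0.29·t(Busy)
t(Busy) = 1 + 0.39·t(Overloaded) + 0.35·t(Busy)
Solving: t(Overloaded) = 2.9756, t(Busy) = 3.3238.
Expected minutes from Busy to Idle: 3.3238.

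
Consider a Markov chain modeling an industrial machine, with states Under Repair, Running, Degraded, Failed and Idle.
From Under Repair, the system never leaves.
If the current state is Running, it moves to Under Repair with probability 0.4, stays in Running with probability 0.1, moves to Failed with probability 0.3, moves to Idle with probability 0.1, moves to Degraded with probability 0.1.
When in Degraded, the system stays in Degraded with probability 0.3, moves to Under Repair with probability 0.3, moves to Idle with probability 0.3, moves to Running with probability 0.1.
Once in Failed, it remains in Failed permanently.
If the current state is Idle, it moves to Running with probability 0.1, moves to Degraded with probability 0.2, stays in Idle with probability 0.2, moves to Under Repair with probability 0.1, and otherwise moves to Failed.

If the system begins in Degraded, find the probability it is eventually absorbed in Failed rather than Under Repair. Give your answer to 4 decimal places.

0.3372

Let h(s) be the probability of absorption at Failed starting from transient state s. Then h(Failed) = 1 and h(Under Repair) = 0. By first-step analysis:
h(Running) = 0.4·0 + 0.1·h(Running) + 0.1·h(Degraded) + 0.3·1 + 0.1·h(Idle)
h(Degraded) = 0.3·0 + 0.1·h(Running) + 0.3·h(Degraded) + 0.3·h(Idle)
h(Idle) = 0.1·0 + 0.1·h(Running) + 0.2·h(Degraded) + 0.4·1 + 0.2·h(Idle)
Solving: h(Running) = 0.4419, h(Degraded) = 0.3372, h(Idle) = 0.6395.
Starting from Degraded, the probability is 0.3372.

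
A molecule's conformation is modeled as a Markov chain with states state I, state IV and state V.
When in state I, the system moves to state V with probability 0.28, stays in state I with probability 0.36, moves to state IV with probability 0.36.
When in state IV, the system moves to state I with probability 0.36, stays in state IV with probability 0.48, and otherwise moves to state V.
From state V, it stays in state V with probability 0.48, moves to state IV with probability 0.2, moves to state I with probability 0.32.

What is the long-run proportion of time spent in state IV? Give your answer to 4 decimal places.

Let the stationary distribution be π with π = πP and π_1 + π_2 + π_3 = 1.
π_1 = 0.36·π_1 + 0.36·π_2 + 0.32·π_3
π_2 = 0.36·π_1 + 0.48·π_2 + 0.2·π_3
Solving with the normalization constraint gives π = (0.3481, 0.3551, 0.2967).
So the stationary probability of state IV is 0.3551.

0.3551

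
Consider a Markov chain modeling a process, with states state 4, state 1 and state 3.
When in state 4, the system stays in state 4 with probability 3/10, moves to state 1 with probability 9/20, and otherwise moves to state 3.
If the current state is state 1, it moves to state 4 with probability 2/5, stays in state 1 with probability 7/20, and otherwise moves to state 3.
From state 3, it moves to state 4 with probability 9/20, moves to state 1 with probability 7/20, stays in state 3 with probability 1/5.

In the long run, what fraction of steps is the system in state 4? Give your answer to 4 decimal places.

0.3745

Let the stationary distribution be π with π = πP and π_1 + π_2 + π_3 = 1.
π_1 = 0.3·π_1 + 0.4·π_2 + 0.45·π_3
π_2 = 0.45·π_1 + 0.35·π_2 + 0.35·π_3
Solving with the normalization constraint gives π = (0.3745, 0.3874, 0.2381).
So the stationary probability of state 4 is 0.3745.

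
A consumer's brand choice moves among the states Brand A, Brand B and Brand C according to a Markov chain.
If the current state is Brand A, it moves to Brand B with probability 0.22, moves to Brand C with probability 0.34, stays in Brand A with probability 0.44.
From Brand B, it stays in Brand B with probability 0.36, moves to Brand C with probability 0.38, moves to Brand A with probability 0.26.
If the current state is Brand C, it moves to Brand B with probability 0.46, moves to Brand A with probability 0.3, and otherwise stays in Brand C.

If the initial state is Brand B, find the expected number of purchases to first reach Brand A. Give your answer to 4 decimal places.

Let t(s) be the expected number of purchases to first reach Brand A from state s, with t(Brand A) = 0. Conditioning on the first purchase:
t(Brand B) = 1 + 0.36·t(Brand B) + 0.38·t(Brand C)
t(Brand C) = 1 + 0.46·t(Brand B) + 0.24·t(Brand C)
Solving: t(Brand B) = 3.6585, t(Brand C) = 3.5302.
Expected purchases from Brand B to Brand A: 3.6585.

3.6585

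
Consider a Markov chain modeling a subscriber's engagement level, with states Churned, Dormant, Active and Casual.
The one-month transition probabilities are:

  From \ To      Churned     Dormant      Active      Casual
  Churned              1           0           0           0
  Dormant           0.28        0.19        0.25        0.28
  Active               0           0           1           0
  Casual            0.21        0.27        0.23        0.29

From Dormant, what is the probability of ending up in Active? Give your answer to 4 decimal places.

0.4843

Let h(s) be the probability of absorption at Active starting from transient state s. Then h(Active) = 1 and h(Churned) = 0. By first-step analysis:
h(Dormant) = 0.28·0 + 0.19·h(Dormant) + 0.25·1 + 0.28·h(Casual)
h(Casual) = 0.21·0 + 0.27·h(Dormant) + 0.23·1 + 0.29·h(Casual)
Solving: h(Dormant) = 0.4843, h(Casual) = 0.5081.
Starting from Dormant, the probability is 0.4843.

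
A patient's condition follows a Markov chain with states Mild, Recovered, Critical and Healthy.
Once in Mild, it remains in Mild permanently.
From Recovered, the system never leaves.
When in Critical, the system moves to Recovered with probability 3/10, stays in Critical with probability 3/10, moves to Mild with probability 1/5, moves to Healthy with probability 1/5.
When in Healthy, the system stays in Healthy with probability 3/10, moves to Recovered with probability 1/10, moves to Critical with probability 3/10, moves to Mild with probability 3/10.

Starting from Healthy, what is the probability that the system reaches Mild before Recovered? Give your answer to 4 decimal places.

0.6279

Let h(s) be the probability of absorption at Mild starting from transient state s. Then h(Mild) = 1 and h(Recovered) = 0. By first-step analysis:
h(Critical) = 0.2·1 + 0.3·0 + 0.3·h(Critical) + 0.2·h(Healthy)
h(Healthy) = 0.3·1 + 0.1·0 + 0.3·h(Critical) + 0.3·h(Healthy)
Solving: h(Critical) = 0.4651, h(Healthy) = 0.6279.
Starting from Healthy, the probability is 0.6279.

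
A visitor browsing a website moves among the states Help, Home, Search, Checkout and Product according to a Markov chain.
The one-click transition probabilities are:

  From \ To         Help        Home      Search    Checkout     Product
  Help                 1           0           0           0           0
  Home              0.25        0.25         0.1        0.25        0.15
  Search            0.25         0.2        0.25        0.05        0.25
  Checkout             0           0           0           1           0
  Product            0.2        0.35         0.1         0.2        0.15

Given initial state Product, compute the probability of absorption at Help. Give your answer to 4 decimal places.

Let h(s) be the probability of absorption at Help starting from transient state s. Then h(Help) = 1 and h(Checkout) = 0. By first-step analysis:
h(Home) = 0.25·1 + 0.25·h(Home) + 0.1·h(Search) + 0.25·0 + 0.15·h(Product)
h(Search) = 0.25·1 + 0.2·h(Home) + 0.25·h(Search) + 0.05·0 + 0.25·h(Product)
h(Product) = 0.2·1 + 0.35·h(Home) + 0.1·h(Search) + 0.2·0 + 0.15·h(Product)
Solving: h(Home) = 0.5256, h(Search) = 0.6495, h(Product) = 0.5281.
Starting from Product, the probability is 0.5281.

0.5281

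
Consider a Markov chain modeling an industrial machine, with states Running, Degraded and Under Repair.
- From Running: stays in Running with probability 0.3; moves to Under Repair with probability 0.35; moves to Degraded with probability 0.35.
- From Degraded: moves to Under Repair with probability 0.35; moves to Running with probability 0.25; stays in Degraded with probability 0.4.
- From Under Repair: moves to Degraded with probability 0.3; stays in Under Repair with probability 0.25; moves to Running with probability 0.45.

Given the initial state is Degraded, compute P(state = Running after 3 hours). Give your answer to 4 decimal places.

0.3296

Propagate the distribution vector 3 hours from Degraded.
After 0 hours: (0.0000, 1.0000, 0.0000)
After 1 hour: (0.2500, 0.4000, 0.3500)
After 2 hours: (0.3325, 0.3525, 0.3150)
After 3 hours: (0.3296, 0.3519, 0.3185)
P(in Running after 3 hours) = 0.3296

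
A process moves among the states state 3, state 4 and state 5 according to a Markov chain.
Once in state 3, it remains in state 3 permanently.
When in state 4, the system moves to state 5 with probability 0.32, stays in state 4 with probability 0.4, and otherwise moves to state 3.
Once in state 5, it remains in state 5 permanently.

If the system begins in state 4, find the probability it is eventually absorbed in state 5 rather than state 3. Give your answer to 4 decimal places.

0.5333

Let h(s) be the probability of absorption at state 5 starting from transient state s. Then h(state 5) = 1 and h(state 3) = 0. By first-step analysis:
h(state 4) = 0.28·0 + 0.4·h(state 4) + 0.32·1
Solving: h(state 4) = 0.5333.
Starting from state 4, the probability is 0.5333.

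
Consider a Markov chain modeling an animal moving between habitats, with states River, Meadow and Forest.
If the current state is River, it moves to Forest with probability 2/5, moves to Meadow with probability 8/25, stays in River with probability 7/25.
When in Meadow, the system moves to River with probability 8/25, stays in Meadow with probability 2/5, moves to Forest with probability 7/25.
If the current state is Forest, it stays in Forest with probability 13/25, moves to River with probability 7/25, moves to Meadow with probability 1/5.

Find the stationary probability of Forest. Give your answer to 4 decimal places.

0.4145

Let the stationary distribution be π with π = πP and π_1 + π_2 + π_3 = 1.
π_1 = 0.28·π_1 + 0.32·π_2 + 0.28·π_3
π_2 = 0.32·π_1 + 0.4·π_2 + 0.2·π_3
Solving with the normalization constraint gives π = (0.2918, 0.2938, 0.4145).
So the stationary probability of Forest is 0.4145.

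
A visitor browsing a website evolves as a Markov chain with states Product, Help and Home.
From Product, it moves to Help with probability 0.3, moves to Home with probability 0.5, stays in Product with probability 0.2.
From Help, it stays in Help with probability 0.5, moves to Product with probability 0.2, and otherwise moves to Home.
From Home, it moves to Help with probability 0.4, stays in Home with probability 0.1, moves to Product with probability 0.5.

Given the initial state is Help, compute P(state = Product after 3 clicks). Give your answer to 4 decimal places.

Propagate the distribution vector 3 clicks from Help.
After 0 clicks: (0.0000, 1.0000, 0.0000)
After 1 click: (0.2000, 0.5000, 0.3000)
After 2 clicks: (0.2900, 0.4300, 0.2800)
After 3 clicks: (0.2840, 0.4140, 0.3020)
P(in Product after 3 clicks) = 0.2840

0.2840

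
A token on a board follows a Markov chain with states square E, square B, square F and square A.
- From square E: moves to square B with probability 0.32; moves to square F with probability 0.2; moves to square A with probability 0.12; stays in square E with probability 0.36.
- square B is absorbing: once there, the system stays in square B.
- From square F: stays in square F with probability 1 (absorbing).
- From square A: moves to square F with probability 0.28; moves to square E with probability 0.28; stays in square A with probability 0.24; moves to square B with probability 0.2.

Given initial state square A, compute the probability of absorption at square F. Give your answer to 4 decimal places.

0.5194

Let h(s) be the probability of absorption at square F starting from transient state s. Then h(square F) = 1 and h(square B) = 0. By first-step analysis:
h(square E) = 0.36·h(square E) + 0.32·0 + 0.2·1 + 0.12·h(square A)
h(square A) = 0.28·h(square E) + 0.2·0 + 0.28·1 + 0.24·h(square A)
Solving: h(square E) = 0.4099, h(square A) = 0.5194.
Starting from square A, the probability is 0.5194.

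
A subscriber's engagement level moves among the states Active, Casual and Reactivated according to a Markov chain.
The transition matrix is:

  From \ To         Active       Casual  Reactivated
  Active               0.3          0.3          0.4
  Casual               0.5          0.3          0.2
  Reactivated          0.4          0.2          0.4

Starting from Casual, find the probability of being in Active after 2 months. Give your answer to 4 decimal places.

0.3800

Sum over the intermediate state after 1 month:
P = P(Casual→Active)·P(Active→Active) + P(Casual→Casual)·P(Casual→Active) + P(Casual→Reactivated)·P(Reactivated→Active)
  = 0.5×0.3 + 0.3×0.5 + 0.2×0.4
  = 0.1500 + 0.1500 + 0.0800 = 0.3800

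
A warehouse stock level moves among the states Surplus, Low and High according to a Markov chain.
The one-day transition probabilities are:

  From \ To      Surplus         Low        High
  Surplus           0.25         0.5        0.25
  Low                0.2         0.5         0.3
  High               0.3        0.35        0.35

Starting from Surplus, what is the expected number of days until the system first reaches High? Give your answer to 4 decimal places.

3.6364

Let t(s) be the expected number of days to first reach High from state s, with t(High) = 0. Conditioning on the first day:
t(Surplus) = 1 + 0.25·t(Surplus) + 0.5·t(Low)
t(Low) = 1 + 0.2·t(Surplus) + 0.5·t(Low)
Solving: t(Surplus) = 3.6364, t(Low) = 3.4545.
Expected days from Surplus to High: 3.6364.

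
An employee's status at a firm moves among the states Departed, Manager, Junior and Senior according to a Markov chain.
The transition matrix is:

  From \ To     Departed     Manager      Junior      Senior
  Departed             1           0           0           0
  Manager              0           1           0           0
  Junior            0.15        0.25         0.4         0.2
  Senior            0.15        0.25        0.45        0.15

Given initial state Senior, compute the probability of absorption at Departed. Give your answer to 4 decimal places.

0.3750

Let h(s) be the probability of absorption at Departed starting from transient state s. Then h(Departed) = 1 and h(Manager) = 0. By first-step analysis:
h(Junior) = 0.15·1 + 0.25·0 + 0.4·h(Junior) + 0.2·h(Senior)
h(Senior) = 0.15·1 + 0.25·0 + 0.45·h(Junior) + 0.15·h(Senior)
Solving: h(Junior) = 0.3750, h(Senior) = 0.3750.
Starting from Senior, the probability is 0.3750.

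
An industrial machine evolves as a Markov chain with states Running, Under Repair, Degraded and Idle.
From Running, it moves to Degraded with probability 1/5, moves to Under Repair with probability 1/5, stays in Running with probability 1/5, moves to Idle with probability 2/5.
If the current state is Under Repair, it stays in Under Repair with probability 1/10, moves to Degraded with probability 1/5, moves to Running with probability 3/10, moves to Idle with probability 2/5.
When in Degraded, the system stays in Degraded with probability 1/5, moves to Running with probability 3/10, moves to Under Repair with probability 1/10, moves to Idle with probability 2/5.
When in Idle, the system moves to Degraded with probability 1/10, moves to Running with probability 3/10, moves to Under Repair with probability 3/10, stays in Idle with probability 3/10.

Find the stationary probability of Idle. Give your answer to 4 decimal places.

0.3636

Let the stationary distribution be π with π = πP and π_1 + π_2 + π_3 + π_4 = 1.
π_1 = 0.2·π_1 + 0.3·π_2 + 0.3·π_3 + 0.3·π_4
π_2 = 0.2·π_1 + 0.1·π_2 + 0.1·π_3 + 0.3·π_4
π_3 = 0.2·π_1 + 0.2·π_2 + 0.2·π_3 + 0.1·π_4
Solving with the normalization constraint gives π = (0.2727, 0.2000, 0.1636, 0.3636).
So the stationary probability of Idle is 0.3636.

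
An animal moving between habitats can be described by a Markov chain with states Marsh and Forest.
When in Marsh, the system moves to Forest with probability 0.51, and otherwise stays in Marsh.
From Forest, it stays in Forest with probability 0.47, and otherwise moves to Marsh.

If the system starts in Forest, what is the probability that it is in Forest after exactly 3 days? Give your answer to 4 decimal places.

0.4904

Propagate the distribution vector 3 days from Forest.
After 0 days: (0.0000, 1.0000)
After 1 day: (0.5300, 0.4700)
After 2 days: (0.5088, 0.4912)
After 3 days: (0.5096, 0.4904)
P(in Forest after 3 days) = 0.4904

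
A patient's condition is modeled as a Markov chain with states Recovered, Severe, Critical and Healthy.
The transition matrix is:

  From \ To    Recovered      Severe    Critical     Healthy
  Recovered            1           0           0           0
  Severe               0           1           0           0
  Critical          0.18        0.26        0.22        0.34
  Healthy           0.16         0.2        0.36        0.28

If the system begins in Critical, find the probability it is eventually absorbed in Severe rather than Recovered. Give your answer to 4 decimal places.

Let h(s) be the probability of absorption at Severe starting from transient state s. Then h(Severe) = 1 and h(Recovered) = 0. By first-step analysis:
h(Critical) = 0.18·0 + 0.26·1 + 0.22·h(Critical) + 0.34·h(Healthy)
h(Healthy) = 0.16·0 + 0.2·1 + 0.36·h(Critical) + 0.28·h(Healthy)
Solving: h(Critical) = 0.5811, h(Healthy) = 0.5683.
Starting from Critical, the probability is 0.5811.

0.5811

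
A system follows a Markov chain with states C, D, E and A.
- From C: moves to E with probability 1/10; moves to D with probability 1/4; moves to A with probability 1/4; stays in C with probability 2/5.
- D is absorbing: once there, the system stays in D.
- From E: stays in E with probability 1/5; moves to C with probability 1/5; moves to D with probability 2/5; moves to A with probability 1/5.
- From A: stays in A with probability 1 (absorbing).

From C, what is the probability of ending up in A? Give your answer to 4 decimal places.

Let h(s) be the probability of absorption at A starting from transient state s. Then h(A) = 1 and h(D) = 0. By first-step analysis:
h(C) = 0.4·h(C) + 0.25·0 + 0.1·h(E) + 0.25·1
h(E) = 0.2·h(C) + 0.4·0 + 0.2·h(E) + 0.2·1
Solving: h(C) = 0.4783, h(E) = 0.3696.
Starting from C, the probability is 0.4783.

0.4783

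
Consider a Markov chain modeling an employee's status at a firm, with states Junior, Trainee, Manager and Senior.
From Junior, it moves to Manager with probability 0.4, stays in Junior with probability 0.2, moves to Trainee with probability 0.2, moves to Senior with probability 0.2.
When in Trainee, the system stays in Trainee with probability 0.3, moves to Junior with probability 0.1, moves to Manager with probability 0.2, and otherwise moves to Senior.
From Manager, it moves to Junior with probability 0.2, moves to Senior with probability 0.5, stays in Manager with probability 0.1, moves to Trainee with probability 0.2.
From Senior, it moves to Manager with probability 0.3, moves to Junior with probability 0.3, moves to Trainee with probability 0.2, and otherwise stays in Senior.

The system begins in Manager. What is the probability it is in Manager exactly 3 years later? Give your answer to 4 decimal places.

Propagate the distribution vector 3 years from Manager.
After 0 years: (0.0000, 0.0000, 1.0000, 0.0000)
After 1 year: (0.2000, 0.2000, 0.1000, 0.5000)
After 2 years: (0.2300, 0.2200, 0.2800, 0.2700)
After 3 years: (0.2050, 0.2220, 0.2450, 0.3280)
P(in Manager after 3 years) = 0.2450

0.2450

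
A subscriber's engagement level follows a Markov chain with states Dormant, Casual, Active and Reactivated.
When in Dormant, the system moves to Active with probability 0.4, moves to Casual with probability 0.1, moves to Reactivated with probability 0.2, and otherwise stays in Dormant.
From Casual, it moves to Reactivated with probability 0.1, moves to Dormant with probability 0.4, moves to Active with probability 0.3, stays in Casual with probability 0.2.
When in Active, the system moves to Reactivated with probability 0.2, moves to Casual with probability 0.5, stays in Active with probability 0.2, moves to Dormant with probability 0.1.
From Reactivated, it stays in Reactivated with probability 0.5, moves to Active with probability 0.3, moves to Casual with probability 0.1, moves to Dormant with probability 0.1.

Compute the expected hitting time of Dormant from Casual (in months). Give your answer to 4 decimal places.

Let t(s) be the expected number of months to first reach Dormant from state s, with t(Dormant) = 0. Conditioning on the first month:
t(Casual) = 1 + 0.2·t(Casual) + 0.3·t(Active) + 0.1·t(Reactivated)
t(Active) = 1 + 0.5·t(Casual) + 0.2·t(Active) + 0.2·t(Reactivated)
t(Reactivated) = 1 + 0.1·t(Casual) + 0.3·t(Active) + 0.5·t(Reactivated)
Solving: t(Casual) = 3.9286, t(Active) = 5.1786, t(Reactivated) = 5.8929.
Expected months from Casual to Dormant: 3.9286.

3.9286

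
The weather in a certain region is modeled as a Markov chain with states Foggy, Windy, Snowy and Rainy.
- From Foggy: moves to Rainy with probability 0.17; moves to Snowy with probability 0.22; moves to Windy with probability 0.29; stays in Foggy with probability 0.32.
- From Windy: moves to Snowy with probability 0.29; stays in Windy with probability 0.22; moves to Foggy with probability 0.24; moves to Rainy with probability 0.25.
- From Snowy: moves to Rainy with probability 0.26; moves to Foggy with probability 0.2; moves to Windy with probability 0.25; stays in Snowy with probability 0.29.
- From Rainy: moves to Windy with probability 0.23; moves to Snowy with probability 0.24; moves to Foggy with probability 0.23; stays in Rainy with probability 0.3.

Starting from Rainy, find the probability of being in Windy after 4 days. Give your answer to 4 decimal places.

Propagate the distribution vector 4 days from Rainy.
After 0 days: (0.0000, 0.0000, 0.0000, 1.0000)
After 1 day: (0.2300, 0.2300, 0.2400, 0.3000)
After 2 days: (0.2458, 0.2463, 0.2589, 0.2490)
After 3 days: (0.2468, 0.2475, 0.2603, 0.2454)
After 4 days: (0.2469, 0.2475, 0.2605, 0.2451)
P(in Windy after 4 days) = 0.2475

0.2475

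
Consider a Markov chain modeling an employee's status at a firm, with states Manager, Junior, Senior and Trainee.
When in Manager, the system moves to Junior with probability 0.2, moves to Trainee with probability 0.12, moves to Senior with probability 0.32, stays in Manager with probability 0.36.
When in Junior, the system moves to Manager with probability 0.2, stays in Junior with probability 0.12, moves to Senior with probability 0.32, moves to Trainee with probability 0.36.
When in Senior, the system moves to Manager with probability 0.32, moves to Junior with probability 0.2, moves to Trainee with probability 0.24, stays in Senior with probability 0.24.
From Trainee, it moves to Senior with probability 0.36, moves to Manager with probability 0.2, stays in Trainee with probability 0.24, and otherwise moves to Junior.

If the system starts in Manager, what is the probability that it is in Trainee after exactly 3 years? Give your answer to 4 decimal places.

0.2266

Propagate the distribution vector 3 years from Manager.
After 0 years: (1.0000, 0.0000, 0.0000, 0.0000)
After 1 year: (0.3600, 0.2000, 0.3200, 0.1200)
After 2 years: (0.2960, 0.1840, 0.2992, 0.2208)
After 3 years: (0.2833, 0.1853, 0.3049, 0.2266)
P(in Trainee after 3 years) = 0.2266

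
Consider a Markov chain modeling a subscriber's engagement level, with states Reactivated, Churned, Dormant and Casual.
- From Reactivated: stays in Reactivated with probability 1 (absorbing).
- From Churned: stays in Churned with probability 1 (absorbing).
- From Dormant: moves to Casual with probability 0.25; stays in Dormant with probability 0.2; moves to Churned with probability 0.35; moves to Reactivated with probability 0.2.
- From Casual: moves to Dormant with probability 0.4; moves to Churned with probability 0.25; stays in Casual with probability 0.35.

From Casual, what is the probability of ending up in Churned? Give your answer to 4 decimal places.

0.8095

Let h(s) be the probability of absorption at Churned starting from transient state s. Then h(Churned) = 1 and h(Reactivated) = 0. By first-step analysis:
h(Dormant) = 0.2·0 + 0.35·1 + 0.2·h(Dormant) + 0.25·h(Casual)
h(Casual) = 0.25·1 + 0.4·h(Dormant) + 0.35·h(Casual)
Solving: h(Dormant) = 0.6905, h(Casual) = 0.8095.
Starting from Casual, the probability is 0.8095.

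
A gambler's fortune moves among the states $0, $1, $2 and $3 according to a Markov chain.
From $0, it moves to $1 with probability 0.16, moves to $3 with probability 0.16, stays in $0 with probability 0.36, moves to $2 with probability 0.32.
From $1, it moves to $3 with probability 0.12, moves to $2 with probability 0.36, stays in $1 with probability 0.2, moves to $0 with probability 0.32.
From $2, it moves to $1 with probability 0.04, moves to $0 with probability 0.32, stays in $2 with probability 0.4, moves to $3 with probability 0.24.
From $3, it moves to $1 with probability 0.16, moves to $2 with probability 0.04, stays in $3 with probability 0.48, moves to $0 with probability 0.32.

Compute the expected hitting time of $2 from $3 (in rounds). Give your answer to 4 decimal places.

5.3571

Let t(s) be the expected number of rounds to first reach $2 from state s, with t($2) = 0. Conditioning on the first round:
t($0) = 1 + 0.36·t($0) + 0.16·t($1) + 0.16·t($3)
t($1) = 1 + 0.32·t($0) + 0.2·t($1) + 0.12·t($3)
t($3) = 1 + 0.32·t($0) + 0.16·t($1) + 0.48·t($3)
Solving: t($0) = 3.7946, t($1) = 3.5714, t($3) = 5.3571.
Expected rounds from $3 to $2: 5.3571.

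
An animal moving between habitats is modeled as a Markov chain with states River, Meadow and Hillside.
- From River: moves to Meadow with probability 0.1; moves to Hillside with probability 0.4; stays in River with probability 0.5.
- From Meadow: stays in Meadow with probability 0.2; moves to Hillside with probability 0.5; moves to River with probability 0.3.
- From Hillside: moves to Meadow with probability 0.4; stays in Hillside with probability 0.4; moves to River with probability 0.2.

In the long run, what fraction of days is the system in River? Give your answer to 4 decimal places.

0.3218

Let the stationary distribution be π with π = πP and π_1 + π_2 + π_3 = 1.
π_1 = 0.5·π_1 + 0.3·π_2 + 0.2·π_3
π_2 = 0.1·π_1 + 0.2·π_2 + 0.4·π_3
Solving with the normalization constraint gives π = (0.3218, 0.2529, 0.4253).
So the stationary probability of River is 0.3218.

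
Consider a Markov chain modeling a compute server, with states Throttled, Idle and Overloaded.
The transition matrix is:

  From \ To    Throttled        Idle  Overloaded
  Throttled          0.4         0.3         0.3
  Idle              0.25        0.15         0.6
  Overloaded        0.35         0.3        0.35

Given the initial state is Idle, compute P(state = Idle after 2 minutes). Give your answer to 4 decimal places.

0.2775

Sum over the intermediate state after 1 minute:
P = P(Idle→Throttled)·P(Throttled→Idle) + P(Idle→Idle)·P(Idle→Idle) + P(Idle→Overloaded)·P(Overloaded→Idle)
  = 0.25×0.3 + 0.15×0.15 + 0.6×0.3
  = 0.0750 + 0.0225 + 0.1800 = 0.2775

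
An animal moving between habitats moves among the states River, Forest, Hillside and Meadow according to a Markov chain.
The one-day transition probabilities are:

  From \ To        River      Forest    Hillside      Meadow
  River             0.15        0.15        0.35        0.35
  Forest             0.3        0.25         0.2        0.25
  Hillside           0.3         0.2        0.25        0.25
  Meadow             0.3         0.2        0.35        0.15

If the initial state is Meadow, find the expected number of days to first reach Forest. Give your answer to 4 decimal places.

Let t(s) be the expected number of days to first reach Forest from state s, with t(Forest) = 0. Conditioning on the first day:
t(River) = 1 + 0.15·t(River) + 0.35·t(Hillside) + 0.35·t(Meadow)
t(Hillside) = 1 + 0.3·t(River) + 0.25·t(Hillside) + 0.25·t(Meadow)
t(Meadow) = 1 + 0.3·t(River) + 0.35·t(Hillside) + 0.15·t(Meadow)
Solving: t(River) = 5.5814, t(Hillside) = 5.3488, t(Meadow) = 5.3488.
Expected days from Meadow to Forest: 5.3488.

5.3488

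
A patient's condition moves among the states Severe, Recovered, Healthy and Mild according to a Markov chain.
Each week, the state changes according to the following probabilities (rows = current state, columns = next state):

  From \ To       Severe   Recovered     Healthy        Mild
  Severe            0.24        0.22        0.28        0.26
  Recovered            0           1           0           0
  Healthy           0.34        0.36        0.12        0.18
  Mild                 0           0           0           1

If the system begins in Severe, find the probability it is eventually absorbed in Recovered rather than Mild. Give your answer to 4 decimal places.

Let h(s) be the probability of absorption at Recovered starting from transient state s. Then h(Recovered) = 1 and h(Mild) = 0. By first-step analysis:
h(Severe) = 0.24·h(Severe) + 0.22·1 + 0.28·h(Healthy) + 0.26·0
h(Healthy) = 0.34·h(Severe) + 0.36·1 + 0.12·h(Healthy) + 0.18·0
Solving: h(Severe) = 0.5132, h(Healthy) = 0.6074.
Starting from Severe, the probability is 0.5132.

0.5132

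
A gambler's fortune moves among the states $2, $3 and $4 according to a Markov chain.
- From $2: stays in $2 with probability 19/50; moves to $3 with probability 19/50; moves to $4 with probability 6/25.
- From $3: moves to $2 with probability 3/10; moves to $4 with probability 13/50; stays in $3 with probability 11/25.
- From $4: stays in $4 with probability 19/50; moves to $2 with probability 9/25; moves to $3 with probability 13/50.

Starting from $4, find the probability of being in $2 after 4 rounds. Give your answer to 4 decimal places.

Propagate the distribution vector 4 rounds from $4.
After 0 rounds: (0.0000, 0.0000, 1.0000)
After 1 round: (0.3600, 0.2600, 0.3800)
After 2 rounds: (0.3516, 0.3500, 0.2984)
After 3 rounds: (0.3460, 0.3652, 0.2888)
After 4 rounds: (0.3450, 0.3673, 0.2877)
P(in $2 after 4 rounds) = 0.3450

0.3450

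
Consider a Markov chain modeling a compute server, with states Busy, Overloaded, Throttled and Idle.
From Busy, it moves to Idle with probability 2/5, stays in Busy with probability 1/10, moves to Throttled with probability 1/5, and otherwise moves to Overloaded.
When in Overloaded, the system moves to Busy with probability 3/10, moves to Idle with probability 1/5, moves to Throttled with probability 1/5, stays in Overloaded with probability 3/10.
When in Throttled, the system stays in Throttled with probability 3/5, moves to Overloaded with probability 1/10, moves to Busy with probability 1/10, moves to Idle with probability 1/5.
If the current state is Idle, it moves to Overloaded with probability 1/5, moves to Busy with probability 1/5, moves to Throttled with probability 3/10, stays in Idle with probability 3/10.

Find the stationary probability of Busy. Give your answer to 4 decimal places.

Let the stationary distribution be π with π = πP and π_1 + π_2 + π_3 + π_4 = 1.
π_1 = 0.1·π_1 + 0.3·π_2 + 0.1·π_3 + 0.2·π_4
π_2 = 0.3·π_1 + 0.3·π_2 + 0.1·π_3 + 0.2·π_4
π_3 = 0.2·π_1 + 0.2·π_2 + 0.6·π_3 + 0.3·π_4
Solving with the normalization constraint gives π = (0.1657, 0.1988, 0.3765, 0.2590).
So the stationary probability of Busy is 0.1657.

0.1657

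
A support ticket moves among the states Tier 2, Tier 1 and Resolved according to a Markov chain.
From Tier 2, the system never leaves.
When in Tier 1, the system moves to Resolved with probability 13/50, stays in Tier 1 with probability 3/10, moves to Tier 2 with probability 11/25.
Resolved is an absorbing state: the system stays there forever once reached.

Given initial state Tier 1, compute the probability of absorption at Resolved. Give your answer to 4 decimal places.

Let h(s) be the probability of absorption at Resolved starting from transient state s. Then h(Resolved) = 1 and h(Tier 2) = 0. By first-step analysis:
h(Tier 1) = 0.44·0 + 0.3·h(Tier 1) + 0.26·1
Solving: h(Tier 1) = 0.3714.
Starting from Tier 1, the probability is 0.3714.

0.3714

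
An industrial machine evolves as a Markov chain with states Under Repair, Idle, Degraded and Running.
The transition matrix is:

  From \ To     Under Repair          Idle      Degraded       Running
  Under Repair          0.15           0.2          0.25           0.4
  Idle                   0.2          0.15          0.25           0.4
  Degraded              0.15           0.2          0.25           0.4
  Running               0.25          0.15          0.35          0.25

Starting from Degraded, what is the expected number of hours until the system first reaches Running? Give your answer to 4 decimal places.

2.5000

Let t(s) be the expected number of hours to first reach Running from state s, with t(Running) = 0. Conditioning on the first hour:
t(Under Repair) = 1 + 0.15·t(Under Repair) + 0.2·t(Idle) + 0.25·t(Degraded)
t(Idle) = 1 + 0.2·t(Under Repair) + 0.15·t(Idle) + 0.25·t(Degraded)
t(Degraded) = 1 + 0.15·t(Under Repair) + 0.2·t(Idle) + 0.25·t(Degraded)
Solving: t(Under Repair) = 2.5000, t(Idle) = 2.5000, t(Degraded) = 2.5000.
Expected hours from Degraded to Running: 2.5000.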